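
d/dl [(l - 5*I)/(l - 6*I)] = -I/(l - 6*I)^2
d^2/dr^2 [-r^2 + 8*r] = -2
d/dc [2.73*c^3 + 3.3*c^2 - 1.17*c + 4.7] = 8.19*c^2 + 6.6*c - 1.17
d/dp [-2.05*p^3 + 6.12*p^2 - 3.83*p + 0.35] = -6.15*p^2 + 12.24*p - 3.83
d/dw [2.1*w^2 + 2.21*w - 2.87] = 4.2*w + 2.21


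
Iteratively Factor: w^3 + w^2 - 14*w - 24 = (w + 3)*(w^2 - 2*w - 8) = (w - 4)*(w + 3)*(w + 2)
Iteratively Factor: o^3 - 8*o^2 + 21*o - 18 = (o - 2)*(o^2 - 6*o + 9) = (o - 3)*(o - 2)*(o - 3)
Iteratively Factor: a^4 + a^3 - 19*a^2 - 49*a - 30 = (a - 5)*(a^3 + 6*a^2 + 11*a + 6) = (a - 5)*(a + 1)*(a^2 + 5*a + 6) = (a - 5)*(a + 1)*(a + 2)*(a + 3)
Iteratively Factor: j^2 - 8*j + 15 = (j - 3)*(j - 5)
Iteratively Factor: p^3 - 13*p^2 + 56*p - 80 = (p - 4)*(p^2 - 9*p + 20) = (p - 4)^2*(p - 5)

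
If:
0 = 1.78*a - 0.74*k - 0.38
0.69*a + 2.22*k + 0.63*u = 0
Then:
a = 0.189054726368159 - 0.104477611940299*u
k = -0.251311012505042*u - 0.0587602527901035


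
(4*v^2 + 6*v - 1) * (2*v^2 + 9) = 8*v^4 + 12*v^3 + 34*v^2 + 54*v - 9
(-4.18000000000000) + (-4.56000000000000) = -8.74000000000000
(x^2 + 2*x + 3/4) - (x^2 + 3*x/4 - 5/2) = 5*x/4 + 13/4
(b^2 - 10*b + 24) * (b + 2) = b^3 - 8*b^2 + 4*b + 48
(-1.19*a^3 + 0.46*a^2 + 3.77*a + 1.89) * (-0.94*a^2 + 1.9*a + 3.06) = 1.1186*a^5 - 2.6934*a^4 - 6.3112*a^3 + 6.794*a^2 + 15.1272*a + 5.7834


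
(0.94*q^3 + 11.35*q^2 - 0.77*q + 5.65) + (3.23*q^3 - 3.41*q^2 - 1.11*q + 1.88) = 4.17*q^3 + 7.94*q^2 - 1.88*q + 7.53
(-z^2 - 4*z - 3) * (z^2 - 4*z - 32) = -z^4 + 45*z^2 + 140*z + 96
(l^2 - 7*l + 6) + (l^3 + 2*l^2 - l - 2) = l^3 + 3*l^2 - 8*l + 4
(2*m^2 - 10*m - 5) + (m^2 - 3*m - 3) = 3*m^2 - 13*m - 8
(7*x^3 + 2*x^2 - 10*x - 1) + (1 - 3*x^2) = 7*x^3 - x^2 - 10*x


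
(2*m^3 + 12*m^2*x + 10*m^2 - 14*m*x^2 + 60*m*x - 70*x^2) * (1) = 2*m^3 + 12*m^2*x + 10*m^2 - 14*m*x^2 + 60*m*x - 70*x^2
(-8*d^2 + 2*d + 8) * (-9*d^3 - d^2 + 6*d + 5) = 72*d^5 - 10*d^4 - 122*d^3 - 36*d^2 + 58*d + 40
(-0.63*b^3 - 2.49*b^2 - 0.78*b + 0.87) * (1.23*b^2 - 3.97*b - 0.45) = -0.7749*b^5 - 0.5616*b^4 + 9.2094*b^3 + 5.2872*b^2 - 3.1029*b - 0.3915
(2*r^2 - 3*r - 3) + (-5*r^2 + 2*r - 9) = -3*r^2 - r - 12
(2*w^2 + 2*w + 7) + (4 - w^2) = w^2 + 2*w + 11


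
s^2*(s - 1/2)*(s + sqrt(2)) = s^4 - s^3/2 + sqrt(2)*s^3 - sqrt(2)*s^2/2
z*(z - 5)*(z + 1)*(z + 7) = z^4 + 3*z^3 - 33*z^2 - 35*z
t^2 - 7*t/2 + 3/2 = (t - 3)*(t - 1/2)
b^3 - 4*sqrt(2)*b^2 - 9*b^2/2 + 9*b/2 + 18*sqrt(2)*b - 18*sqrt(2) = (b - 3)*(b - 3/2)*(b - 4*sqrt(2))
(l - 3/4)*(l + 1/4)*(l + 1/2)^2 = l^4 + l^3/2 - 7*l^2/16 - 5*l/16 - 3/64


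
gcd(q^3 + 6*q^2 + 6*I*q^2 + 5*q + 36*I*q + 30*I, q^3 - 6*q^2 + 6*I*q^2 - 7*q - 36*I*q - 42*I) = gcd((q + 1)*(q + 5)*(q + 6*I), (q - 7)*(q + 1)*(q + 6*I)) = q^2 + q*(1 + 6*I) + 6*I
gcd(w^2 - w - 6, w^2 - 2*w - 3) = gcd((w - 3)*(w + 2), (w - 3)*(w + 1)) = w - 3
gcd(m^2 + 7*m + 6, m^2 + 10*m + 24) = m + 6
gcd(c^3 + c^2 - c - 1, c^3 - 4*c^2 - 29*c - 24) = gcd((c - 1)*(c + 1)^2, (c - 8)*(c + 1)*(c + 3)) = c + 1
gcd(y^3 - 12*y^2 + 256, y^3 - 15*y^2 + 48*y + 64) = y^2 - 16*y + 64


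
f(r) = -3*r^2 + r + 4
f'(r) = 1 - 6*r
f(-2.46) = -16.61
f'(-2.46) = 15.76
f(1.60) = -2.08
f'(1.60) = -8.60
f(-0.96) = 0.28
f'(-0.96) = 6.76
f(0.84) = 2.72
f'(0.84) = -4.04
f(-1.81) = -7.64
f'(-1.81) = 11.86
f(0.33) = 4.00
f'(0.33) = -0.98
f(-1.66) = -5.93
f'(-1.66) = 10.96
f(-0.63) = 2.18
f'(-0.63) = 4.78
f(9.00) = -230.00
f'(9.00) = -53.00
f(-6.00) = -110.00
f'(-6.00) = 37.00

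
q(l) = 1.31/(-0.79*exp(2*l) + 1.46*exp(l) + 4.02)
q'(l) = 1.31*(1.58*exp(2*l) - 1.46*exp(l))/(-0.79*exp(2*l) + 1.46*exp(l) + 4.02)^2 = (2.0698*exp(l) - 1.9126)*exp(l)/(-0.79*exp(2*l) + 1.46*exp(l) + 4.02)^2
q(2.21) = -0.03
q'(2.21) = 0.07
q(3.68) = -0.00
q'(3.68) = 0.00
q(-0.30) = 0.28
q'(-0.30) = -0.01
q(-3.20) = 0.32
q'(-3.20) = -0.00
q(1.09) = 0.95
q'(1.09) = 6.69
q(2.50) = -0.01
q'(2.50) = 0.03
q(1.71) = -0.11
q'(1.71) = 0.36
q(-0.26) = 0.28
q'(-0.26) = -0.01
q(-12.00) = 0.33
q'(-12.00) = 0.00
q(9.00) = 0.00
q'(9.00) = 0.00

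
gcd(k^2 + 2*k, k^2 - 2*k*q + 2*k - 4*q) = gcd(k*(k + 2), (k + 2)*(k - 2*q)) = k + 2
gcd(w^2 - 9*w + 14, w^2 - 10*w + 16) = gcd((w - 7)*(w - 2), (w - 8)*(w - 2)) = w - 2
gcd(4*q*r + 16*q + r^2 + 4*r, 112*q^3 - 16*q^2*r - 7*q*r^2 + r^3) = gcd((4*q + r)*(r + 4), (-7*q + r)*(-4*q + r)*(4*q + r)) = 4*q + r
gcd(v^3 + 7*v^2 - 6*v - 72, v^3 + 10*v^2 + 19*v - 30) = v + 6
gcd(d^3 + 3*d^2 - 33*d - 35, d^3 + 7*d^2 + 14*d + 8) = d + 1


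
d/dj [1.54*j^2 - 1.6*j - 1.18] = 3.08*j - 1.6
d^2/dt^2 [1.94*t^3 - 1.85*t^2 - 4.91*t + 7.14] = 11.64*t - 3.7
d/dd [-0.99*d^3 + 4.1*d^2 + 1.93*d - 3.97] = -2.97*d^2 + 8.2*d + 1.93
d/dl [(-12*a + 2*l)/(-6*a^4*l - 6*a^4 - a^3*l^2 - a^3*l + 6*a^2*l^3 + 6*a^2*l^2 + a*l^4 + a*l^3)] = 2*(-6*a^3*l - 6*a^3 - a^2*l^2 - a^2*l + 6*a*l^3 + 6*a*l^2 + l^4 + l^3 + (6*a - l)*(-6*a^3 - 2*a^2*l - a^2 + 18*a*l^2 + 12*a*l + 4*l^3 + 3*l^2))/(a*(6*a^3*l + 6*a^3 + a^2*l^2 + a^2*l - 6*a*l^3 - 6*a*l^2 - l^4 - l^3)^2)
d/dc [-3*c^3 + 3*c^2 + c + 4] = -9*c^2 + 6*c + 1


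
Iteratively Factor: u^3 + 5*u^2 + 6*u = (u)*(u^2 + 5*u + 6) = u*(u + 2)*(u + 3)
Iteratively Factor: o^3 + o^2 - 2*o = (o + 2)*(o^2 - o) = (o - 1)*(o + 2)*(o)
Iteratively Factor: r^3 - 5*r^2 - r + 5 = (r + 1)*(r^2 - 6*r + 5) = (r - 1)*(r + 1)*(r - 5)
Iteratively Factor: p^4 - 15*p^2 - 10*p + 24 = (p - 4)*(p^3 + 4*p^2 + p - 6) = (p - 4)*(p + 2)*(p^2 + 2*p - 3) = (p - 4)*(p - 1)*(p + 2)*(p + 3)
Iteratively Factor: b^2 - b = (b - 1)*(b)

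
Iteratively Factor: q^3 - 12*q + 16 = (q - 2)*(q^2 + 2*q - 8) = (q - 2)*(q + 4)*(q - 2)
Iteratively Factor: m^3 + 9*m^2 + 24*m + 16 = (m + 1)*(m^2 + 8*m + 16) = (m + 1)*(m + 4)*(m + 4)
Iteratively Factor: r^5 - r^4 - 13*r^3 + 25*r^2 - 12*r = (r - 1)*(r^4 - 13*r^2 + 12*r) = r*(r - 1)*(r^3 - 13*r + 12) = r*(r - 3)*(r - 1)*(r^2 + 3*r - 4) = r*(r - 3)*(r - 1)*(r + 4)*(r - 1)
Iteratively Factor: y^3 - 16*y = (y + 4)*(y^2 - 4*y) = (y - 4)*(y + 4)*(y)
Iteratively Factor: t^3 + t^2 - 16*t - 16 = (t + 1)*(t^2 - 16) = (t + 1)*(t + 4)*(t - 4)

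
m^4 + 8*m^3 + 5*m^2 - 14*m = m*(m - 1)*(m + 2)*(m + 7)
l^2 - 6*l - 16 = (l - 8)*(l + 2)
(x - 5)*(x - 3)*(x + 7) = x^3 - x^2 - 41*x + 105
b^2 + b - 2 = (b - 1)*(b + 2)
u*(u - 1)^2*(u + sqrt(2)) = u^4 - 2*u^3 + sqrt(2)*u^3 - 2*sqrt(2)*u^2 + u^2 + sqrt(2)*u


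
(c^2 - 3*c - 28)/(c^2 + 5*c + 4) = (c - 7)/(c + 1)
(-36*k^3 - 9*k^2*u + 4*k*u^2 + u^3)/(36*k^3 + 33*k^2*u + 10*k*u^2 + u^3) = (-3*k + u)/(3*k + u)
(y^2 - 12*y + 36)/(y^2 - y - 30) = (y - 6)/(y + 5)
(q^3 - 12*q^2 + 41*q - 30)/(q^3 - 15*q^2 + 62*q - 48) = (q - 5)/(q - 8)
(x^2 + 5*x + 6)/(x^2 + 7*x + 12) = (x + 2)/(x + 4)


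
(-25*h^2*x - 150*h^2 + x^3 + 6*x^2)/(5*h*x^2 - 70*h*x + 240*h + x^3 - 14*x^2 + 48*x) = (-5*h*x - 30*h + x^2 + 6*x)/(x^2 - 14*x + 48)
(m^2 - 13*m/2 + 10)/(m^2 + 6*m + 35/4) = 2*(2*m^2 - 13*m + 20)/(4*m^2 + 24*m + 35)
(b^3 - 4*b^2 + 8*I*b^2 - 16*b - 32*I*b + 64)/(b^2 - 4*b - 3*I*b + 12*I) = (b^2 + 8*I*b - 16)/(b - 3*I)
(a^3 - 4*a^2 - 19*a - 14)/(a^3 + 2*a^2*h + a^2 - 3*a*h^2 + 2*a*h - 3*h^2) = (a^2 - 5*a - 14)/(a^2 + 2*a*h - 3*h^2)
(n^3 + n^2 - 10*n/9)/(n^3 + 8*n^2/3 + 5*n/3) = (n - 2/3)/(n + 1)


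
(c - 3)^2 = c^2 - 6*c + 9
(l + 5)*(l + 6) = l^2 + 11*l + 30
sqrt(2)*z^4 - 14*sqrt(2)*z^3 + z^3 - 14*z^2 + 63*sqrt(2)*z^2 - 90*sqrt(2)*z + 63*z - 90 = (z - 6)*(z - 5)*(z - 3)*(sqrt(2)*z + 1)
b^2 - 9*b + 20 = (b - 5)*(b - 4)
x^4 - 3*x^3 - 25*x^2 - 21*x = x*(x - 7)*(x + 1)*(x + 3)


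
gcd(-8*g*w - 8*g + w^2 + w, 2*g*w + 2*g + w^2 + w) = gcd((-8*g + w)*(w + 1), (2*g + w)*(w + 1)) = w + 1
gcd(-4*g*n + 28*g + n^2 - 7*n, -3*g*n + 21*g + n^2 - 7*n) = n - 7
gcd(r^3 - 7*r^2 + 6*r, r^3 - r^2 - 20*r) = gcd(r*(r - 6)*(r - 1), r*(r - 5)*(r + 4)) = r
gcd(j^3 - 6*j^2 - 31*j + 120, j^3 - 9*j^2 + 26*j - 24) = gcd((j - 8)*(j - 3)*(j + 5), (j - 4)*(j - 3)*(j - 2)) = j - 3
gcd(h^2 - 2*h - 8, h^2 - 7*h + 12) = h - 4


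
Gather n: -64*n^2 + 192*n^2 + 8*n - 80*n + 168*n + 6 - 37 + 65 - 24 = 128*n^2 + 96*n + 10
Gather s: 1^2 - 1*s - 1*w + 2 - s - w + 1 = -2*s - 2*w + 4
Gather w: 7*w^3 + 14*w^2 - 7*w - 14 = 7*w^3 + 14*w^2 - 7*w - 14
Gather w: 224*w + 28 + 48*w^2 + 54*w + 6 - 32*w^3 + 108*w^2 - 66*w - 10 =-32*w^3 + 156*w^2 + 212*w + 24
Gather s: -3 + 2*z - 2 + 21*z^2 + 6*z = 21*z^2 + 8*z - 5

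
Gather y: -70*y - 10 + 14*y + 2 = -56*y - 8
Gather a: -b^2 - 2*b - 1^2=-b^2 - 2*b - 1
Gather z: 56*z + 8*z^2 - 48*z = 8*z^2 + 8*z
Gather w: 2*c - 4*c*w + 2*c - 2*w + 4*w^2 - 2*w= 4*c + 4*w^2 + w*(-4*c - 4)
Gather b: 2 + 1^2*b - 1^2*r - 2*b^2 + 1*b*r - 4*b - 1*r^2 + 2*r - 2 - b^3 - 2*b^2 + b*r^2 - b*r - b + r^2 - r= -b^3 - 4*b^2 + b*(r^2 - 4)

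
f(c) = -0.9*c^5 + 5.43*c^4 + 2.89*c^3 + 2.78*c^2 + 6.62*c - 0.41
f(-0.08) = -0.92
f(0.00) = -0.41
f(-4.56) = 3875.43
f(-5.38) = 8200.07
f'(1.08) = 43.98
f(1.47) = 43.69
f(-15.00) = 949103.29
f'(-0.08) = 6.22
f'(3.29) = 365.01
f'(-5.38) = -6924.60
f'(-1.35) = -53.47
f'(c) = -4.5*c^4 + 21.72*c^3 + 8.67*c^2 + 5.56*c + 6.62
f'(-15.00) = -299243.53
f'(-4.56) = -3843.60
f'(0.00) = 6.62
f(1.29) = 30.78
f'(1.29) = 62.38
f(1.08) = 19.69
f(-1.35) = 10.68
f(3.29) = 443.65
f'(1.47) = 81.51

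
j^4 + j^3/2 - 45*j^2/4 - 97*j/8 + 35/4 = (j - 7/2)*(j - 1/2)*(j + 2)*(j + 5/2)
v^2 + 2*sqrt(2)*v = v*(v + 2*sqrt(2))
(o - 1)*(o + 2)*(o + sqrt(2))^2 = o^4 + o^3 + 2*sqrt(2)*o^3 + 2*sqrt(2)*o^2 - 4*sqrt(2)*o + 2*o - 4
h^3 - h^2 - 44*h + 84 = (h - 6)*(h - 2)*(h + 7)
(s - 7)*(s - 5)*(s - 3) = s^3 - 15*s^2 + 71*s - 105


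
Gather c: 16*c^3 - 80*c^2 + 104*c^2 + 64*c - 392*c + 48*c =16*c^3 + 24*c^2 - 280*c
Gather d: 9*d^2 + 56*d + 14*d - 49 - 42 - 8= 9*d^2 + 70*d - 99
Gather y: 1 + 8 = 9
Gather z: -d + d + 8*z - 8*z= 0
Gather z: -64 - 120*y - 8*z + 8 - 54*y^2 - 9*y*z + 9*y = -54*y^2 - 111*y + z*(-9*y - 8) - 56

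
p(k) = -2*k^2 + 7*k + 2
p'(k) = 7 - 4*k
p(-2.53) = -28.51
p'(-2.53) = 17.12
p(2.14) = 7.82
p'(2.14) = -1.56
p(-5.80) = -105.88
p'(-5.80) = 30.20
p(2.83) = 5.79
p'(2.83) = -4.32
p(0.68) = 5.84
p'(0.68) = 4.28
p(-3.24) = -41.68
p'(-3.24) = 19.96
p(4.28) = -4.68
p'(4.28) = -10.12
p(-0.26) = 0.04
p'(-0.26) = 8.04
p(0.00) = 2.00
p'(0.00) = 7.00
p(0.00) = 2.00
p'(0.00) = 7.00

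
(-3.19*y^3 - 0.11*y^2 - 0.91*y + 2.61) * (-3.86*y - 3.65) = 12.3134*y^4 + 12.0681*y^3 + 3.9141*y^2 - 6.7531*y - 9.5265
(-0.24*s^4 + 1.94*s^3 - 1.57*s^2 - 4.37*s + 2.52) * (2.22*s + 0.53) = -0.5328*s^5 + 4.1796*s^4 - 2.4572*s^3 - 10.5335*s^2 + 3.2783*s + 1.3356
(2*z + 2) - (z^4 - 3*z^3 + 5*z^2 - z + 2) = -z^4 + 3*z^3 - 5*z^2 + 3*z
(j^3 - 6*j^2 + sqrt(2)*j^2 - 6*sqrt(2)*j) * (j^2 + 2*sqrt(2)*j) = j^5 - 6*j^4 + 3*sqrt(2)*j^4 - 18*sqrt(2)*j^3 + 4*j^3 - 24*j^2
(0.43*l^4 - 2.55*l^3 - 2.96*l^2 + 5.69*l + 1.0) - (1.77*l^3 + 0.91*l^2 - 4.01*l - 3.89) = 0.43*l^4 - 4.32*l^3 - 3.87*l^2 + 9.7*l + 4.89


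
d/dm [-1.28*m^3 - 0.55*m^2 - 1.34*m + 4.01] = -3.84*m^2 - 1.1*m - 1.34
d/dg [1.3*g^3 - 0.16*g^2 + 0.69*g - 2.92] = 3.9*g^2 - 0.32*g + 0.69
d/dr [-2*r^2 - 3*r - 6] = -4*r - 3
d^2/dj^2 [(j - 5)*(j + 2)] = 2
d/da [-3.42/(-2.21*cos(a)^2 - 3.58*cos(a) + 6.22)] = (15.1164*cos(a) + 12.2436)*sin(a)/(2.21*cos(a)^2 + 3.58*cos(a) - 6.22)^2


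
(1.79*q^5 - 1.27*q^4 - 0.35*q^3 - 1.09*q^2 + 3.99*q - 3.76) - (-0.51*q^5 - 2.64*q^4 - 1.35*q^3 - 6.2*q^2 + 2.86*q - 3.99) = 2.3*q^5 + 1.37*q^4 + 1.0*q^3 + 5.11*q^2 + 1.13*q + 0.23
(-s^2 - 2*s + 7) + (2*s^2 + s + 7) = s^2 - s + 14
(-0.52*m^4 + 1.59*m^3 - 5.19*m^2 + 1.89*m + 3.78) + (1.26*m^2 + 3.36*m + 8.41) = -0.52*m^4 + 1.59*m^3 - 3.93*m^2 + 5.25*m + 12.19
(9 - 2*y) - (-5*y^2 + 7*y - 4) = 5*y^2 - 9*y + 13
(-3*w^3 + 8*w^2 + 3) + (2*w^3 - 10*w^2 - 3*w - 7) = -w^3 - 2*w^2 - 3*w - 4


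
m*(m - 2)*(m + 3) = m^3 + m^2 - 6*m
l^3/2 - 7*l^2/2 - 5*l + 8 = (l/2 + 1)*(l - 8)*(l - 1)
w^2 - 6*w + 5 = (w - 5)*(w - 1)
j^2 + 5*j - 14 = (j - 2)*(j + 7)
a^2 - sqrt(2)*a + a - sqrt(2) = (a + 1)*(a - sqrt(2))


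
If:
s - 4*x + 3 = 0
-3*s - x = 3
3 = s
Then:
No Solution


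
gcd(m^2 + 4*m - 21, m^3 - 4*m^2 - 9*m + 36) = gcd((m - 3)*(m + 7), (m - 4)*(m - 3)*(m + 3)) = m - 3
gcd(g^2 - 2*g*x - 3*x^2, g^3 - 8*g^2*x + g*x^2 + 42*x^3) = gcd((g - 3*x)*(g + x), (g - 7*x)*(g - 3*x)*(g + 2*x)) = -g + 3*x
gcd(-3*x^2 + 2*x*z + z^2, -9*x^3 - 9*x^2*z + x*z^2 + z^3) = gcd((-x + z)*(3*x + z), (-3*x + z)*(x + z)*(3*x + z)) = 3*x + z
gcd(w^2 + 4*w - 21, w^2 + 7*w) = w + 7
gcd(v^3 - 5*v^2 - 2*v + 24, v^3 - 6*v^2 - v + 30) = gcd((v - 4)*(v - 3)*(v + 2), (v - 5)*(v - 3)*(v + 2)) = v^2 - v - 6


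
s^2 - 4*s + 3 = (s - 3)*(s - 1)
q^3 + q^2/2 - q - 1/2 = (q - 1)*(q + 1/2)*(q + 1)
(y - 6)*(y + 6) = y^2 - 36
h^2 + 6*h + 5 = (h + 1)*(h + 5)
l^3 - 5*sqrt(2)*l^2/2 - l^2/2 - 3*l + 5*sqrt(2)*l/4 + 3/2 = (l - 1/2)*(l - 3*sqrt(2))*(l + sqrt(2)/2)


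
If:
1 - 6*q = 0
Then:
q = 1/6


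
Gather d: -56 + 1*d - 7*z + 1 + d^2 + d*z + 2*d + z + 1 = d^2 + d*(z + 3) - 6*z - 54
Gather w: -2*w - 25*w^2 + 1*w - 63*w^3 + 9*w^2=-63*w^3 - 16*w^2 - w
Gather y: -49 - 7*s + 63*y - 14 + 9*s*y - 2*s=-9*s + y*(9*s + 63) - 63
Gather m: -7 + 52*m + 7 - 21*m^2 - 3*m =-21*m^2 + 49*m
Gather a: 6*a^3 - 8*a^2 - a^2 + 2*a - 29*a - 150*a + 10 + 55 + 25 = 6*a^3 - 9*a^2 - 177*a + 90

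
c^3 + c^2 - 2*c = c*(c - 1)*(c + 2)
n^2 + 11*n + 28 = (n + 4)*(n + 7)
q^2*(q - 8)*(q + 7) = q^4 - q^3 - 56*q^2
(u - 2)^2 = u^2 - 4*u + 4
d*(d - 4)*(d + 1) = d^3 - 3*d^2 - 4*d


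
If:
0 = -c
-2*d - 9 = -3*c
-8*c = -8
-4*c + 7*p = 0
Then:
No Solution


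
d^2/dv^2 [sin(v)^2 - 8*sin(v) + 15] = 8*sin(v) + 2*cos(2*v)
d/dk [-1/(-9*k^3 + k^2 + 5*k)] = (-27*k^2 + 2*k + 5)/(k^2*(-9*k^2 + k + 5)^2)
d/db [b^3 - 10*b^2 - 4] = b*(3*b - 20)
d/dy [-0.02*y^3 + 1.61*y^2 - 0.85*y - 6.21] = -0.06*y^2 + 3.22*y - 0.85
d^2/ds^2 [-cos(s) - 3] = cos(s)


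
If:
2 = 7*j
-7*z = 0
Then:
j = 2/7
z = 0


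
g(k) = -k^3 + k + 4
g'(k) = 1 - 3*k^2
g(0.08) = 4.08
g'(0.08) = 0.98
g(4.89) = -108.04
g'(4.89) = -70.74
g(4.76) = -99.09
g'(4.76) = -66.97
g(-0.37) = 3.68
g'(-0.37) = 0.59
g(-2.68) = 20.57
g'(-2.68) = -20.55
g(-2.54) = 17.85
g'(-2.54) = -18.35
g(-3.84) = 56.78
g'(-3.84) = -43.24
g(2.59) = -10.78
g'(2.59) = -19.12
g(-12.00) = 1720.00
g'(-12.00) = -431.00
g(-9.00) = 724.00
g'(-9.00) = -242.00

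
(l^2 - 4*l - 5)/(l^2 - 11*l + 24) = (l^2 - 4*l - 5)/(l^2 - 11*l + 24)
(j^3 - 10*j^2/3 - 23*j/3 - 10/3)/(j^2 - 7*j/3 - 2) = (j^2 - 4*j - 5)/(j - 3)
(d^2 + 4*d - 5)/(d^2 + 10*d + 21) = (d^2 + 4*d - 5)/(d^2 + 10*d + 21)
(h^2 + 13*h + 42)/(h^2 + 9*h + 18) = (h + 7)/(h + 3)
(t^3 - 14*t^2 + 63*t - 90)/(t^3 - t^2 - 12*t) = (-t^3 + 14*t^2 - 63*t + 90)/(t*(-t^2 + t + 12))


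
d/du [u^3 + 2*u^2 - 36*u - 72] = 3*u^2 + 4*u - 36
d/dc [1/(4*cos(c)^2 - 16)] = sin(c)*cos(c)/(2*(cos(c)^2 - 4)^2)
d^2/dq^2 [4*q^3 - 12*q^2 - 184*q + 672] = 24*q - 24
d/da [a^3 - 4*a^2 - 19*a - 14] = 3*a^2 - 8*a - 19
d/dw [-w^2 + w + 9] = 1 - 2*w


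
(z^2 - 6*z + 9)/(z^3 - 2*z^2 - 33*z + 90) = (z - 3)/(z^2 + z - 30)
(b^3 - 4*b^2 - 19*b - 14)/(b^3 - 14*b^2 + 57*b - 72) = (b^3 - 4*b^2 - 19*b - 14)/(b^3 - 14*b^2 + 57*b - 72)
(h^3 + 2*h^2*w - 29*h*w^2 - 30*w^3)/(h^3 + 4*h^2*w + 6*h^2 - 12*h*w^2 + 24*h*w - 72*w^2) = (-h^2 + 4*h*w + 5*w^2)/(-h^2 + 2*h*w - 6*h + 12*w)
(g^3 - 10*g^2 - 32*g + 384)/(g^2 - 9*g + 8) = (g^2 - 2*g - 48)/(g - 1)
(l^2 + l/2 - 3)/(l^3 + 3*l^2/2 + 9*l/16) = 8*(2*l^2 + l - 6)/(l*(16*l^2 + 24*l + 9))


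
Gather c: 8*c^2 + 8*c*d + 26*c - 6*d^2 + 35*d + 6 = 8*c^2 + c*(8*d + 26) - 6*d^2 + 35*d + 6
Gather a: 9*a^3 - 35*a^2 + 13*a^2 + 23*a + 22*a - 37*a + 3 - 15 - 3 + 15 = 9*a^3 - 22*a^2 + 8*a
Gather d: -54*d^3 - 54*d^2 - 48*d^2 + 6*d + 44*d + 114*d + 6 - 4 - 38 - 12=-54*d^3 - 102*d^2 + 164*d - 48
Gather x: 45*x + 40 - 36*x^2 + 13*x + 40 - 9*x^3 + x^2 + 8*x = -9*x^3 - 35*x^2 + 66*x + 80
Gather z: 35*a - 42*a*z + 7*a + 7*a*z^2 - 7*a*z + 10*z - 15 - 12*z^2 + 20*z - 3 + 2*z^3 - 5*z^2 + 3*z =42*a + 2*z^3 + z^2*(7*a - 17) + z*(33 - 49*a) - 18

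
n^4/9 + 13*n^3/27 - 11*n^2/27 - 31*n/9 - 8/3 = (n/3 + 1/3)*(n/3 + 1)*(n - 8/3)*(n + 3)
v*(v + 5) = v^2 + 5*v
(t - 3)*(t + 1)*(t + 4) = t^3 + 2*t^2 - 11*t - 12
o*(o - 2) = o^2 - 2*o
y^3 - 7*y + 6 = (y - 2)*(y - 1)*(y + 3)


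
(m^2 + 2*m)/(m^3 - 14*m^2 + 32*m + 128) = m/(m^2 - 16*m + 64)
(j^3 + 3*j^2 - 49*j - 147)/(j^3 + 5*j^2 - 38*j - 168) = (j^2 - 4*j - 21)/(j^2 - 2*j - 24)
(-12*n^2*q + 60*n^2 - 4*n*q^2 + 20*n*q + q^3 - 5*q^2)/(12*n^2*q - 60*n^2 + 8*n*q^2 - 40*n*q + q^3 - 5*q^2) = (-6*n + q)/(6*n + q)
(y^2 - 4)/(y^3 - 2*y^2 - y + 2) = (y + 2)/(y^2 - 1)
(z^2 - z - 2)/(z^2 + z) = (z - 2)/z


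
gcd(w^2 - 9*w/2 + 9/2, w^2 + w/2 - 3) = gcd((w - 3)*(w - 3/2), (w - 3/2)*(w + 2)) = w - 3/2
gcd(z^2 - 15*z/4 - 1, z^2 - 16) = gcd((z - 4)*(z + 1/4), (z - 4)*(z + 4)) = z - 4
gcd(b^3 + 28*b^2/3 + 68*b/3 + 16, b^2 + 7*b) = 1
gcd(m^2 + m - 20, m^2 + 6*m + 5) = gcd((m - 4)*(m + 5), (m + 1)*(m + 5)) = m + 5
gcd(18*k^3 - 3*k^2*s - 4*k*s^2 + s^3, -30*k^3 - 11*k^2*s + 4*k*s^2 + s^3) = -6*k^2 - k*s + s^2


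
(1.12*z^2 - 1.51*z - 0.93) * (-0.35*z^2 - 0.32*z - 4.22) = -0.392*z^4 + 0.1701*z^3 - 3.9177*z^2 + 6.6698*z + 3.9246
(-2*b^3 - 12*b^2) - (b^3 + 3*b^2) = -3*b^3 - 15*b^2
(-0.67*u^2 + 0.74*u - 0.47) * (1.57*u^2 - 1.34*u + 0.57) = -1.0519*u^4 + 2.0596*u^3 - 2.1114*u^2 + 1.0516*u - 0.2679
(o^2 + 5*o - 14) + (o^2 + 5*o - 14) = 2*o^2 + 10*o - 28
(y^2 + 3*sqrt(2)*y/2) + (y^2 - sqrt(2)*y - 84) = 2*y^2 + sqrt(2)*y/2 - 84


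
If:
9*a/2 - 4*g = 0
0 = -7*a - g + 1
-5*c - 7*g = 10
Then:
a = 8/65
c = -713/325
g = 9/65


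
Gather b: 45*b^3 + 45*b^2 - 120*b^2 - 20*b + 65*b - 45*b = 45*b^3 - 75*b^2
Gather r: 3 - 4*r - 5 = -4*r - 2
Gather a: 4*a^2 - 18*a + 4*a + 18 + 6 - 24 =4*a^2 - 14*a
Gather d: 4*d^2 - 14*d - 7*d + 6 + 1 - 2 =4*d^2 - 21*d + 5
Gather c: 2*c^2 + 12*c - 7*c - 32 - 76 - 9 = 2*c^2 + 5*c - 117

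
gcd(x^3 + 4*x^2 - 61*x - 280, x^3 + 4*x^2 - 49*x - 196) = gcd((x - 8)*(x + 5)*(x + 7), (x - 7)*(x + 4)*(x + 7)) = x + 7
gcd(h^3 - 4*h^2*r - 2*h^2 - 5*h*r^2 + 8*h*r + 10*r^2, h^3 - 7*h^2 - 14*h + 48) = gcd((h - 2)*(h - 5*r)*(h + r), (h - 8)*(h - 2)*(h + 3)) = h - 2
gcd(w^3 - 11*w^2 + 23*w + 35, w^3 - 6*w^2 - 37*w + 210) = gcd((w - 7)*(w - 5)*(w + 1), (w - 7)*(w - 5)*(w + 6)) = w^2 - 12*w + 35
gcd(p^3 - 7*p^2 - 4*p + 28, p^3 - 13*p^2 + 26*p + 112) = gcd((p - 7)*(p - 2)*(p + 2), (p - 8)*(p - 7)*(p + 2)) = p^2 - 5*p - 14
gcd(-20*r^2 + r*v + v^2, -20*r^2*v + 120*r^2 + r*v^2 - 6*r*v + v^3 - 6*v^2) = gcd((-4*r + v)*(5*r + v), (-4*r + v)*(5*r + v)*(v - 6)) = 20*r^2 - r*v - v^2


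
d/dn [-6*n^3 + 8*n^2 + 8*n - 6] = -18*n^2 + 16*n + 8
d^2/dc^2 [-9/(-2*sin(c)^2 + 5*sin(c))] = 9*(-16*sin(c) + 30 - 1/sin(c) - 60/sin(c)^2 + 50/sin(c)^3)/(2*sin(c) - 5)^3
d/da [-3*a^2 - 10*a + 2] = -6*a - 10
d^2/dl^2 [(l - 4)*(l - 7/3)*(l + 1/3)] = 6*l - 12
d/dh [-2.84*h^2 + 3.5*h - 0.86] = 3.5 - 5.68*h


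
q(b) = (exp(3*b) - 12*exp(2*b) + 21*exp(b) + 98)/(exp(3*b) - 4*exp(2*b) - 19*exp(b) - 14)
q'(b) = (-3*exp(3*b) + 8*exp(2*b) + 19*exp(b))*(exp(3*b) - 12*exp(2*b) + 21*exp(b) + 98)/(exp(3*b) - 4*exp(2*b) - 19*exp(b) - 14)^2 + (3*exp(3*b) - 24*exp(2*b) + 21*exp(b))/(exp(3*b) - 4*exp(2*b) - 19*exp(b) - 14) = 8*exp(b)/(exp(2*b) + 2*exp(b) + 1)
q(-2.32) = -6.28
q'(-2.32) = 0.65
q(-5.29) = -6.96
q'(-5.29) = 0.04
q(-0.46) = -3.90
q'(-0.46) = 1.90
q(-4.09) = -6.87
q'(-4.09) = 0.13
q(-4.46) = -6.91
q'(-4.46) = 0.09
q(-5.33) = -6.96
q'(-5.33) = 0.04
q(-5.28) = -6.96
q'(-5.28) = 0.04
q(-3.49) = -6.76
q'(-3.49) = 0.23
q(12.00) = 1.00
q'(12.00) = 0.00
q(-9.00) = -7.00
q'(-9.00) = 0.00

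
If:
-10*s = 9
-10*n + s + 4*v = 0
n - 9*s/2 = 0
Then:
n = -81/20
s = -9/10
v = -99/10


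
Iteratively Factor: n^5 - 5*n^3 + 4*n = (n - 2)*(n^4 + 2*n^3 - n^2 - 2*n) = (n - 2)*(n - 1)*(n^3 + 3*n^2 + 2*n) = (n - 2)*(n - 1)*(n + 1)*(n^2 + 2*n) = (n - 2)*(n - 1)*(n + 1)*(n + 2)*(n)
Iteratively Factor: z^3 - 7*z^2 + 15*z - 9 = (z - 3)*(z^2 - 4*z + 3) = (z - 3)^2*(z - 1)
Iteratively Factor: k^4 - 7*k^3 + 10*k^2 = (k - 5)*(k^3 - 2*k^2) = (k - 5)*(k - 2)*(k^2) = k*(k - 5)*(k - 2)*(k)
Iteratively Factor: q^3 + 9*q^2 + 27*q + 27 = (q + 3)*(q^2 + 6*q + 9) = (q + 3)^2*(q + 3)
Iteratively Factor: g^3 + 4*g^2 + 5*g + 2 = (g + 1)*(g^2 + 3*g + 2) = (g + 1)^2*(g + 2)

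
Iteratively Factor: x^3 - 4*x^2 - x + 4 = (x - 4)*(x^2 - 1) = (x - 4)*(x - 1)*(x + 1)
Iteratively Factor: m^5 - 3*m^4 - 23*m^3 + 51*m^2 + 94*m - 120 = (m + 2)*(m^4 - 5*m^3 - 13*m^2 + 77*m - 60) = (m - 1)*(m + 2)*(m^3 - 4*m^2 - 17*m + 60) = (m - 1)*(m + 2)*(m + 4)*(m^2 - 8*m + 15) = (m - 3)*(m - 1)*(m + 2)*(m + 4)*(m - 5)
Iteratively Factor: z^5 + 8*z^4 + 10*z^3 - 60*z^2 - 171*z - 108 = (z + 1)*(z^4 + 7*z^3 + 3*z^2 - 63*z - 108) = (z - 3)*(z + 1)*(z^3 + 10*z^2 + 33*z + 36) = (z - 3)*(z + 1)*(z + 4)*(z^2 + 6*z + 9) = (z - 3)*(z + 1)*(z + 3)*(z + 4)*(z + 3)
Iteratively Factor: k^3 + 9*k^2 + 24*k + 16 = (k + 4)*(k^2 + 5*k + 4) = (k + 1)*(k + 4)*(k + 4)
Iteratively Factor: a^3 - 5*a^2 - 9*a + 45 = (a - 3)*(a^2 - 2*a - 15) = (a - 3)*(a + 3)*(a - 5)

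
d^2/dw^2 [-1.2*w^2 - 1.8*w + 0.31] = -2.40000000000000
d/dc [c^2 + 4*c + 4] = 2*c + 4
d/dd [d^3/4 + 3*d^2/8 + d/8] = 3*d^2/4 + 3*d/4 + 1/8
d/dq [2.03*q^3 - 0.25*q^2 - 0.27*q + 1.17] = 6.09*q^2 - 0.5*q - 0.27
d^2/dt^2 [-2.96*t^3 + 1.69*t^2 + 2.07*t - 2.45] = 3.38 - 17.76*t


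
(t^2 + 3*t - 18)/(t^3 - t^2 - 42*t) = (t - 3)/(t*(t - 7))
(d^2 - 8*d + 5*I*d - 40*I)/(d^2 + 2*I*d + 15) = (d - 8)/(d - 3*I)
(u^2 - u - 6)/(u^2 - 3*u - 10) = (u - 3)/(u - 5)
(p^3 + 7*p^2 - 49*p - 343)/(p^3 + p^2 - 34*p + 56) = (p^2 - 49)/(p^2 - 6*p + 8)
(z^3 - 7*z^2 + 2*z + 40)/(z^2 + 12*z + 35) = (z^3 - 7*z^2 + 2*z + 40)/(z^2 + 12*z + 35)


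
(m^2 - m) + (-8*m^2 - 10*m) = -7*m^2 - 11*m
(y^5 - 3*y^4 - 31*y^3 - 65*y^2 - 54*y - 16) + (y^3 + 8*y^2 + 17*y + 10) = y^5 - 3*y^4 - 30*y^3 - 57*y^2 - 37*y - 6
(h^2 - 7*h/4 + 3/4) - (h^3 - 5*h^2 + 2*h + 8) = -h^3 + 6*h^2 - 15*h/4 - 29/4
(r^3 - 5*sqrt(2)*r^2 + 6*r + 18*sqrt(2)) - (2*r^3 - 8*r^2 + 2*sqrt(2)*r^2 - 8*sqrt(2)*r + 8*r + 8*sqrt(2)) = -r^3 - 7*sqrt(2)*r^2 + 8*r^2 - 2*r + 8*sqrt(2)*r + 10*sqrt(2)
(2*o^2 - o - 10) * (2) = 4*o^2 - 2*o - 20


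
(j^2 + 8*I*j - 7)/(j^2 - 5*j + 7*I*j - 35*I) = (j + I)/(j - 5)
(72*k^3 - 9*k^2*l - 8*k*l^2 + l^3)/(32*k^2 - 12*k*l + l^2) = (9*k^2 - l^2)/(4*k - l)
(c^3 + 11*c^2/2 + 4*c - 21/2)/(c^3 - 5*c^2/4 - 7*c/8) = 4*(-2*c^3 - 11*c^2 - 8*c + 21)/(c*(-8*c^2 + 10*c + 7))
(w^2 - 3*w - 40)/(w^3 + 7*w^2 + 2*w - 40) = (w - 8)/(w^2 + 2*w - 8)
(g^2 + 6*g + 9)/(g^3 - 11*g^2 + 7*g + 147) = (g + 3)/(g^2 - 14*g + 49)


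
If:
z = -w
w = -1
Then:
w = -1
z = 1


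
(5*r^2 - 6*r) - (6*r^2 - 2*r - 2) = -r^2 - 4*r + 2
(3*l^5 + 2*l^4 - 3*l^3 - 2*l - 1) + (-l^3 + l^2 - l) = 3*l^5 + 2*l^4 - 4*l^3 + l^2 - 3*l - 1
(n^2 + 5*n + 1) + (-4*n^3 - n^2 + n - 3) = -4*n^3 + 6*n - 2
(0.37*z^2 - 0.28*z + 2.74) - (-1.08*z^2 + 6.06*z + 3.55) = 1.45*z^2 - 6.34*z - 0.81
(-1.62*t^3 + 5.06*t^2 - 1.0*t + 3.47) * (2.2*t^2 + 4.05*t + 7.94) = -3.564*t^5 + 4.571*t^4 + 5.4302*t^3 + 43.7604*t^2 + 6.1135*t + 27.5518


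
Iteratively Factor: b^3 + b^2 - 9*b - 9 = (b + 1)*(b^2 - 9) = (b - 3)*(b + 1)*(b + 3)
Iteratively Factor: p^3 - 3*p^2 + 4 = (p - 2)*(p^2 - p - 2) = (p - 2)^2*(p + 1)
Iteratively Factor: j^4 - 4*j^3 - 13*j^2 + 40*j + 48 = (j - 4)*(j^3 - 13*j - 12) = (j - 4)*(j + 1)*(j^2 - j - 12) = (j - 4)*(j + 1)*(j + 3)*(j - 4)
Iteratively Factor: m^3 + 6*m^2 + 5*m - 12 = (m + 3)*(m^2 + 3*m - 4) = (m + 3)*(m + 4)*(m - 1)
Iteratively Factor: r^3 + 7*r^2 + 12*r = (r + 4)*(r^2 + 3*r) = r*(r + 4)*(r + 3)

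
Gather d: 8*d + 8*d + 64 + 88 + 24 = 16*d + 176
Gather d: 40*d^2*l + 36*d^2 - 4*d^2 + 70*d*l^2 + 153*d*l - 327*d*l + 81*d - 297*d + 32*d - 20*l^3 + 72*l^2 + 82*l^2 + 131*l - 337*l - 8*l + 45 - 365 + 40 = d^2*(40*l + 32) + d*(70*l^2 - 174*l - 184) - 20*l^3 + 154*l^2 - 214*l - 280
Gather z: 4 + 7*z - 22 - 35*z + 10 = -28*z - 8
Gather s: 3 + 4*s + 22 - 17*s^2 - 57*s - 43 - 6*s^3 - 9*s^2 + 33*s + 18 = -6*s^3 - 26*s^2 - 20*s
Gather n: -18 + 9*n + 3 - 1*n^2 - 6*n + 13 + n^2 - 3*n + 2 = 0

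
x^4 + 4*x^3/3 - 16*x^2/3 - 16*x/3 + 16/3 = (x - 2)*(x - 2/3)*(x + 2)^2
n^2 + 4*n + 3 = (n + 1)*(n + 3)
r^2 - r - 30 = (r - 6)*(r + 5)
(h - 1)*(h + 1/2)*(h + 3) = h^3 + 5*h^2/2 - 2*h - 3/2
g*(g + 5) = g^2 + 5*g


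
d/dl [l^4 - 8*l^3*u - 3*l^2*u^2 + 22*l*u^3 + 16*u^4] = 4*l^3 - 24*l^2*u - 6*l*u^2 + 22*u^3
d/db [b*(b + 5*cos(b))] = -5*b*sin(b) + 2*b + 5*cos(b)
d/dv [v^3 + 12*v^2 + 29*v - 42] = 3*v^2 + 24*v + 29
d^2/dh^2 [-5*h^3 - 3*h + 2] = -30*h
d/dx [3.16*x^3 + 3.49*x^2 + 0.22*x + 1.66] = 9.48*x^2 + 6.98*x + 0.22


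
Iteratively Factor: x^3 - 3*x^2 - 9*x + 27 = (x - 3)*(x^2 - 9) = (x - 3)^2*(x + 3)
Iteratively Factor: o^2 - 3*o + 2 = (o - 2)*(o - 1)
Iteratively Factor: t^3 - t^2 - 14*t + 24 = (t - 3)*(t^2 + 2*t - 8) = (t - 3)*(t + 4)*(t - 2)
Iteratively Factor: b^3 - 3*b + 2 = (b + 2)*(b^2 - 2*b + 1) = (b - 1)*(b + 2)*(b - 1)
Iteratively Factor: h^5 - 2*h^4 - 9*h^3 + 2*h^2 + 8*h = (h)*(h^4 - 2*h^3 - 9*h^2 + 2*h + 8) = h*(h + 1)*(h^3 - 3*h^2 - 6*h + 8) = h*(h - 1)*(h + 1)*(h^2 - 2*h - 8) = h*(h - 1)*(h + 1)*(h + 2)*(h - 4)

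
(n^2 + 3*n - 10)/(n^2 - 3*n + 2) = (n + 5)/(n - 1)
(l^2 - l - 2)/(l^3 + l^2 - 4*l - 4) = 1/(l + 2)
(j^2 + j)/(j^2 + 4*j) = (j + 1)/(j + 4)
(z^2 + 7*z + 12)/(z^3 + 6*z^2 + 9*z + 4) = (z + 3)/(z^2 + 2*z + 1)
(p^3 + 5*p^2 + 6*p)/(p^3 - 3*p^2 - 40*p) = (p^2 + 5*p + 6)/(p^2 - 3*p - 40)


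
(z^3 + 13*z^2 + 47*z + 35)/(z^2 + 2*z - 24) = (z^3 + 13*z^2 + 47*z + 35)/(z^2 + 2*z - 24)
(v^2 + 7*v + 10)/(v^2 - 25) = (v + 2)/(v - 5)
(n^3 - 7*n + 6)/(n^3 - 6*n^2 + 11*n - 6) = (n + 3)/(n - 3)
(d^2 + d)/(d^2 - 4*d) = (d + 1)/(d - 4)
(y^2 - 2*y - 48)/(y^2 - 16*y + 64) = (y + 6)/(y - 8)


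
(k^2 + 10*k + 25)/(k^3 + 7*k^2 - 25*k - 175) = (k + 5)/(k^2 + 2*k - 35)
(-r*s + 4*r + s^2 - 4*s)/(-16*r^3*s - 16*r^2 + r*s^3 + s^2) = (r*s - 4*r - s^2 + 4*s)/(16*r^3*s + 16*r^2 - r*s^3 - s^2)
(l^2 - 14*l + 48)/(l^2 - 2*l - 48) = (l - 6)/(l + 6)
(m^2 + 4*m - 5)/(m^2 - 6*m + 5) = (m + 5)/(m - 5)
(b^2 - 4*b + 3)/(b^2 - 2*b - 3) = (b - 1)/(b + 1)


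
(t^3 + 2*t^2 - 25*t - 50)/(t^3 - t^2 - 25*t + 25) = (t + 2)/(t - 1)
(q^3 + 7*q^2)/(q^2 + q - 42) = q^2/(q - 6)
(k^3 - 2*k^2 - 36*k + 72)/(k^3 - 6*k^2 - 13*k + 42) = (k^2 - 36)/(k^2 - 4*k - 21)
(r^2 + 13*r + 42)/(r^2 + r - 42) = (r + 6)/(r - 6)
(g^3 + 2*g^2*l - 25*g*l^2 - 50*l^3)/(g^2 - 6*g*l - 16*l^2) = (g^2 - 25*l^2)/(g - 8*l)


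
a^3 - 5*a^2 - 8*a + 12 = (a - 6)*(a - 1)*(a + 2)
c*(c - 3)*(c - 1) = c^3 - 4*c^2 + 3*c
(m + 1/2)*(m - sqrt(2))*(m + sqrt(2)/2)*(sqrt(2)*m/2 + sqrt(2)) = sqrt(2)*m^4/2 - m^3/2 + 5*sqrt(2)*m^3/4 - 5*m^2/4 - 5*sqrt(2)*m/4 - m/2 - sqrt(2)/2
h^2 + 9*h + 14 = (h + 2)*(h + 7)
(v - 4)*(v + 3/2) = v^2 - 5*v/2 - 6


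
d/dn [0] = 0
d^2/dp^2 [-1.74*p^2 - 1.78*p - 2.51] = -3.48000000000000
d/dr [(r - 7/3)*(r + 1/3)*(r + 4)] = 3*r^2 + 4*r - 79/9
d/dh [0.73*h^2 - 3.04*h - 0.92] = 1.46*h - 3.04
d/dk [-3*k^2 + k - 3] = 1 - 6*k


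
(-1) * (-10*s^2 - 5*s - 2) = 10*s^2 + 5*s + 2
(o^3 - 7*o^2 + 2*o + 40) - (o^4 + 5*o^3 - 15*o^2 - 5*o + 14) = -o^4 - 4*o^3 + 8*o^2 + 7*o + 26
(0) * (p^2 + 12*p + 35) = 0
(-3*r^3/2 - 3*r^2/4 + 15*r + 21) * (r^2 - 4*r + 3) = -3*r^5/2 + 21*r^4/4 + 27*r^3/2 - 165*r^2/4 - 39*r + 63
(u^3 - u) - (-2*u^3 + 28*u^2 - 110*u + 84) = 3*u^3 - 28*u^2 + 109*u - 84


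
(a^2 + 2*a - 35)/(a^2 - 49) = (a - 5)/(a - 7)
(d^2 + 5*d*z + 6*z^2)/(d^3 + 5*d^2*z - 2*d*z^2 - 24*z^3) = (-d - 2*z)/(-d^2 - 2*d*z + 8*z^2)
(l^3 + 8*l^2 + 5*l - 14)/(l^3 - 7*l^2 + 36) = (l^2 + 6*l - 7)/(l^2 - 9*l + 18)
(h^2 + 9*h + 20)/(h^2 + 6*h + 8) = (h + 5)/(h + 2)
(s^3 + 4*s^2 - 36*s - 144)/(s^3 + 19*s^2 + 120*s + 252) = (s^2 - 2*s - 24)/(s^2 + 13*s + 42)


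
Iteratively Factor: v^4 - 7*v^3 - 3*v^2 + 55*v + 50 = (v - 5)*(v^3 - 2*v^2 - 13*v - 10) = (v - 5)^2*(v^2 + 3*v + 2) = (v - 5)^2*(v + 1)*(v + 2)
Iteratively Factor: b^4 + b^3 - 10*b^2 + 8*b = (b - 2)*(b^3 + 3*b^2 - 4*b) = (b - 2)*(b - 1)*(b^2 + 4*b) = (b - 2)*(b - 1)*(b + 4)*(b)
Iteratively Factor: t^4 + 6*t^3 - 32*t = (t + 4)*(t^3 + 2*t^2 - 8*t) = t*(t + 4)*(t^2 + 2*t - 8) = t*(t - 2)*(t + 4)*(t + 4)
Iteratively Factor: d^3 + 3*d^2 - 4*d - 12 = (d + 3)*(d^2 - 4) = (d - 2)*(d + 3)*(d + 2)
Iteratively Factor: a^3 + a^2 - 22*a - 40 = (a + 4)*(a^2 - 3*a - 10) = (a + 2)*(a + 4)*(a - 5)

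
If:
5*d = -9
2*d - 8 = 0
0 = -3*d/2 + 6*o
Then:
No Solution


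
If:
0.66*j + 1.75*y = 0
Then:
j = -2.65151515151515*y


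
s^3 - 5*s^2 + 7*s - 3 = (s - 3)*(s - 1)^2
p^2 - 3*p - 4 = (p - 4)*(p + 1)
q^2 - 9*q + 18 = (q - 6)*(q - 3)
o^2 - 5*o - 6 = (o - 6)*(o + 1)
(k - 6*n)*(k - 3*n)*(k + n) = k^3 - 8*k^2*n + 9*k*n^2 + 18*n^3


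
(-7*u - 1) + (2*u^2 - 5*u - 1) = 2*u^2 - 12*u - 2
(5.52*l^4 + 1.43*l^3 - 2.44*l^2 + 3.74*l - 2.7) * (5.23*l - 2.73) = 28.8696*l^5 - 7.5907*l^4 - 16.6651*l^3 + 26.2214*l^2 - 24.3312*l + 7.371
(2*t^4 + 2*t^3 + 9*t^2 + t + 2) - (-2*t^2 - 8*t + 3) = 2*t^4 + 2*t^3 + 11*t^2 + 9*t - 1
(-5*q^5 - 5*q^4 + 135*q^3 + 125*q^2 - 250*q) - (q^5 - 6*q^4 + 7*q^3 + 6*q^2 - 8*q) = -6*q^5 + q^4 + 128*q^3 + 119*q^2 - 242*q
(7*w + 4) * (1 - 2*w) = -14*w^2 - w + 4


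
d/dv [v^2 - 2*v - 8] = 2*v - 2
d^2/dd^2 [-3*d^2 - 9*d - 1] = -6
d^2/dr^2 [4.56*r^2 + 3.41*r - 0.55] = 9.12000000000000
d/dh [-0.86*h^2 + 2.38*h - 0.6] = 2.38 - 1.72*h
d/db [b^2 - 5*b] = 2*b - 5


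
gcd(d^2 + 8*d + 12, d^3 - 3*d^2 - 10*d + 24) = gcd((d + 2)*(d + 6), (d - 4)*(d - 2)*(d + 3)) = 1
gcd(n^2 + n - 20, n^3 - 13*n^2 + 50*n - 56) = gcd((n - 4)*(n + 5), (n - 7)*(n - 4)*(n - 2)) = n - 4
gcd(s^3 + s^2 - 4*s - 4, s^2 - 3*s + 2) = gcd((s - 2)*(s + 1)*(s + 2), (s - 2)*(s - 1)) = s - 2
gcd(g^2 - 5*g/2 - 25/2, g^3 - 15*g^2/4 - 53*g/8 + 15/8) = g - 5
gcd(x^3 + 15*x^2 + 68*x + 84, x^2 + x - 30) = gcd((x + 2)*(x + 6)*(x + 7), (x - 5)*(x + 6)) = x + 6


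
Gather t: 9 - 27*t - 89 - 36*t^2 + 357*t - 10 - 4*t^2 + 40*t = -40*t^2 + 370*t - 90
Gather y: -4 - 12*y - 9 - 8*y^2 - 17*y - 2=-8*y^2 - 29*y - 15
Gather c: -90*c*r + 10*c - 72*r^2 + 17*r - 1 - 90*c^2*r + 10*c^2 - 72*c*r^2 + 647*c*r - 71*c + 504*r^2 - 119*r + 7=c^2*(10 - 90*r) + c*(-72*r^2 + 557*r - 61) + 432*r^2 - 102*r + 6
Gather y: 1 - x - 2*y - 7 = -x - 2*y - 6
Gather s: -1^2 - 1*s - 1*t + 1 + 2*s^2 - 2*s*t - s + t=2*s^2 + s*(-2*t - 2)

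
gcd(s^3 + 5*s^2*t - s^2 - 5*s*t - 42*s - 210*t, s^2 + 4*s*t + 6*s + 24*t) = s + 6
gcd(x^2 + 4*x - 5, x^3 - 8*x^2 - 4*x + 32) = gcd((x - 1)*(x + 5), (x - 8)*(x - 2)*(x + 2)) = 1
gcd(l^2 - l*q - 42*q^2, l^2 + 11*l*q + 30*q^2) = l + 6*q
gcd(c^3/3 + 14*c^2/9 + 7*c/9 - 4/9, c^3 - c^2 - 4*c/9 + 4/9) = 1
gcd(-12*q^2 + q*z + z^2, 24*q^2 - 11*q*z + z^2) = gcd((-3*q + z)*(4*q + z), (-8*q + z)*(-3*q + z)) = -3*q + z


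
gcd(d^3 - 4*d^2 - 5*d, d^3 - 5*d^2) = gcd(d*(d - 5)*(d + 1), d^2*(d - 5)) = d^2 - 5*d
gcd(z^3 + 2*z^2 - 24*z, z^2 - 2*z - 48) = z + 6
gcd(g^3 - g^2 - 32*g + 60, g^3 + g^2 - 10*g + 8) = g - 2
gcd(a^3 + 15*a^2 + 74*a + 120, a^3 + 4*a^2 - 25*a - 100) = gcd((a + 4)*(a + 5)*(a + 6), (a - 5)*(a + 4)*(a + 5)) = a^2 + 9*a + 20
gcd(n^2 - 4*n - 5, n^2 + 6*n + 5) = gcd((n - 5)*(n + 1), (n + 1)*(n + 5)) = n + 1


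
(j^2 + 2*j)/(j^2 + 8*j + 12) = j/(j + 6)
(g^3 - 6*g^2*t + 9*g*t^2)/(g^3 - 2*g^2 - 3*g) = (-g^2 + 6*g*t - 9*t^2)/(-g^2 + 2*g + 3)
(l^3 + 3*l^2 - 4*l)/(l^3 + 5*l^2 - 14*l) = (l^2 + 3*l - 4)/(l^2 + 5*l - 14)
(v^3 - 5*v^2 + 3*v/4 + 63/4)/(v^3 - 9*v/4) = (2*v^2 - 13*v + 21)/(v*(2*v - 3))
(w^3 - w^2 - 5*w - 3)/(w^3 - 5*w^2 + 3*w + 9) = (w + 1)/(w - 3)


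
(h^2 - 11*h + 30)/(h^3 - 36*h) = (h - 5)/(h*(h + 6))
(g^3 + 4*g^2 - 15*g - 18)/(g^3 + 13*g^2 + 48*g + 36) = (g - 3)/(g + 6)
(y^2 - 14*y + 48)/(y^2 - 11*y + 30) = (y - 8)/(y - 5)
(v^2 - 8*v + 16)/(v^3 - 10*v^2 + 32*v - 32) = 1/(v - 2)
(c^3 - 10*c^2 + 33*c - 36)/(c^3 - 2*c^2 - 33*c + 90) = (c^2 - 7*c + 12)/(c^2 + c - 30)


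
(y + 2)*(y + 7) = y^2 + 9*y + 14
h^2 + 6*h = h*(h + 6)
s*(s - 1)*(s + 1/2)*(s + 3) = s^4 + 5*s^3/2 - 2*s^2 - 3*s/2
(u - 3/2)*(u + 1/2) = u^2 - u - 3/4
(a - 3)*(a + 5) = a^2 + 2*a - 15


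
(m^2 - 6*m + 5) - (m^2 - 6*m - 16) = 21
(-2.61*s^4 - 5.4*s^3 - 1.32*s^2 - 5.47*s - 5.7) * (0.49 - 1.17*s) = 3.0537*s^5 + 5.0391*s^4 - 1.1016*s^3 + 5.7531*s^2 + 3.9887*s - 2.793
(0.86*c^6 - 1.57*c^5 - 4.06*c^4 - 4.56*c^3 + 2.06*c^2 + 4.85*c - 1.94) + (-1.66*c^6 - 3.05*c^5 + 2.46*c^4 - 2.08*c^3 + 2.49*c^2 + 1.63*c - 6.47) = -0.8*c^6 - 4.62*c^5 - 1.6*c^4 - 6.64*c^3 + 4.55*c^2 + 6.48*c - 8.41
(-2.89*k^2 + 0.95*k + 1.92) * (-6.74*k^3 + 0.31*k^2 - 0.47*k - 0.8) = 19.4786*k^5 - 7.2989*k^4 - 11.288*k^3 + 2.4607*k^2 - 1.6624*k - 1.536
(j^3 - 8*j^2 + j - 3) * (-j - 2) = -j^4 + 6*j^3 + 15*j^2 + j + 6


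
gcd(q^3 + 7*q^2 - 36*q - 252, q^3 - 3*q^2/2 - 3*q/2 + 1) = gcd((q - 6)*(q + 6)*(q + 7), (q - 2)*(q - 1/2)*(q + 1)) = 1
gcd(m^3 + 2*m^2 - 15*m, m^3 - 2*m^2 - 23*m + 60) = m^2 + 2*m - 15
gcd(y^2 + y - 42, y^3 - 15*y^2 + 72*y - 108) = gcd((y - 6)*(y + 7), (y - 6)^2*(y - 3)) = y - 6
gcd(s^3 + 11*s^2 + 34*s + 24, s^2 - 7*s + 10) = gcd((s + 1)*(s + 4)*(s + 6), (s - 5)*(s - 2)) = 1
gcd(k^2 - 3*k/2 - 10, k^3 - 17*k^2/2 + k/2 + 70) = k^2 - 3*k/2 - 10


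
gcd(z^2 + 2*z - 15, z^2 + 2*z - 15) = z^2 + 2*z - 15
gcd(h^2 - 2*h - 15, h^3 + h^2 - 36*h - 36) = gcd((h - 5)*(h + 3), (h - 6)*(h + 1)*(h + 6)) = 1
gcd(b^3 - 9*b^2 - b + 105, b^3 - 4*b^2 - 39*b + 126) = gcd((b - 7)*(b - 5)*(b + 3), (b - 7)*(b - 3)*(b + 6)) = b - 7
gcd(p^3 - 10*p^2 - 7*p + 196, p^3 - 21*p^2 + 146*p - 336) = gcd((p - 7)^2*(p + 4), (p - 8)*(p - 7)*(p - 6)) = p - 7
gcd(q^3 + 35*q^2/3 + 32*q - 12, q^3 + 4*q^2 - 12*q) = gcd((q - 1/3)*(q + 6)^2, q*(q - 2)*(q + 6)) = q + 6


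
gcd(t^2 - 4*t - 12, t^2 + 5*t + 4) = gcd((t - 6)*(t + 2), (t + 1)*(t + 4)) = 1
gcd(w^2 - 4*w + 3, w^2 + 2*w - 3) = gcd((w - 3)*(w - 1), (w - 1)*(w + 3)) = w - 1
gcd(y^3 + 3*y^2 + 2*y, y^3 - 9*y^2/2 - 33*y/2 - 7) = y + 2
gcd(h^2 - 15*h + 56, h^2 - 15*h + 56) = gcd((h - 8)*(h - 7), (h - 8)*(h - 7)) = h^2 - 15*h + 56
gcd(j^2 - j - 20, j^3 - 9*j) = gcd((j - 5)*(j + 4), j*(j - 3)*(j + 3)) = 1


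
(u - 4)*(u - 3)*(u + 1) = u^3 - 6*u^2 + 5*u + 12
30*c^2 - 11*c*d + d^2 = (-6*c + d)*(-5*c + d)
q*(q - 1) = q^2 - q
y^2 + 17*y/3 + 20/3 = (y + 5/3)*(y + 4)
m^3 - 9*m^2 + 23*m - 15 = (m - 5)*(m - 3)*(m - 1)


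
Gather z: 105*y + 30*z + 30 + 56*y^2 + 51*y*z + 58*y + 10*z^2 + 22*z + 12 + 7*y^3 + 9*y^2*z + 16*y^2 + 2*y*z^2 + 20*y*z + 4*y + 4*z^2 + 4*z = 7*y^3 + 72*y^2 + 167*y + z^2*(2*y + 14) + z*(9*y^2 + 71*y + 56) + 42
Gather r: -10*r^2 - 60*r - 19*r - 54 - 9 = -10*r^2 - 79*r - 63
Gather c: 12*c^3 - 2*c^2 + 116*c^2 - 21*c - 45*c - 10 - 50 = 12*c^3 + 114*c^2 - 66*c - 60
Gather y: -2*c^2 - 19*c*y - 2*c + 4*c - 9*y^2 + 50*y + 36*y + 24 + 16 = -2*c^2 + 2*c - 9*y^2 + y*(86 - 19*c) + 40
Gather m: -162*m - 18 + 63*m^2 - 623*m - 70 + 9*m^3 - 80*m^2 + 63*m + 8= 9*m^3 - 17*m^2 - 722*m - 80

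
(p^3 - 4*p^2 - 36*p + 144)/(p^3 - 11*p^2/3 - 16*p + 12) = 3*(p^2 + 2*p - 24)/(3*p^2 + 7*p - 6)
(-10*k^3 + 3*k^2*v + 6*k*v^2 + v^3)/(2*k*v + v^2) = -5*k^2/v + 4*k + v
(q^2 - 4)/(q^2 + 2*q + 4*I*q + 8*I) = (q - 2)/(q + 4*I)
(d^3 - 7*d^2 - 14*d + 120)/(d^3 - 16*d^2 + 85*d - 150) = (d + 4)/(d - 5)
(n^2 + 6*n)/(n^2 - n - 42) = n/(n - 7)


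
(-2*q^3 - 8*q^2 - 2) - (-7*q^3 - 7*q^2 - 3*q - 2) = 5*q^3 - q^2 + 3*q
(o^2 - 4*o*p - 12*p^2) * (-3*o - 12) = -3*o^3 + 12*o^2*p - 12*o^2 + 36*o*p^2 + 48*o*p + 144*p^2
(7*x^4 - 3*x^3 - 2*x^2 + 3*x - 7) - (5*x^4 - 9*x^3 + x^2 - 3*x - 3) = 2*x^4 + 6*x^3 - 3*x^2 + 6*x - 4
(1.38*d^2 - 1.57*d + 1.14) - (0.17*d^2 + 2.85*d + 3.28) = 1.21*d^2 - 4.42*d - 2.14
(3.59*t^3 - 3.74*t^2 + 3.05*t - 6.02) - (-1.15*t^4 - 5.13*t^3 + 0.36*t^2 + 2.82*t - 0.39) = 1.15*t^4 + 8.72*t^3 - 4.1*t^2 + 0.23*t - 5.63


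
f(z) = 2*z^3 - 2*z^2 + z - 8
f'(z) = 6*z^2 - 4*z + 1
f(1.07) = -6.77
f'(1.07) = 3.59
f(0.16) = -7.88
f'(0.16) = 0.51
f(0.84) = -7.39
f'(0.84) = 1.87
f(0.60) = -7.69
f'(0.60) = 0.76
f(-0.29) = -8.51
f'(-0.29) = 2.66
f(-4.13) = -187.13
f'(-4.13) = 119.86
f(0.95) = -7.14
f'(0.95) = 2.62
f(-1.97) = -33.02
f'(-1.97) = 32.17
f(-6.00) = -518.00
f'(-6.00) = 241.00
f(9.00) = 1297.00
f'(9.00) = 451.00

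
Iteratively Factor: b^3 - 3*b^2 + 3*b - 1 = (b - 1)*(b^2 - 2*b + 1) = (b - 1)^2*(b - 1)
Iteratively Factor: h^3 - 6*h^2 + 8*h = (h - 2)*(h^2 - 4*h) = (h - 4)*(h - 2)*(h)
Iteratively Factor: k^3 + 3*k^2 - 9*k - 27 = (k + 3)*(k^2 - 9) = (k + 3)^2*(k - 3)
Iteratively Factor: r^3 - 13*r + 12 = (r - 1)*(r^2 + r - 12) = (r - 1)*(r + 4)*(r - 3)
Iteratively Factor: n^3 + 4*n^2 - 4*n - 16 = (n - 2)*(n^2 + 6*n + 8) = (n - 2)*(n + 4)*(n + 2)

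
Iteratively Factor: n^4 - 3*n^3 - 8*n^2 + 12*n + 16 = (n + 1)*(n^3 - 4*n^2 - 4*n + 16) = (n - 2)*(n + 1)*(n^2 - 2*n - 8) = (n - 4)*(n - 2)*(n + 1)*(n + 2)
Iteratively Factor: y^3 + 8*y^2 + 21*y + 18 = (y + 2)*(y^2 + 6*y + 9) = (y + 2)*(y + 3)*(y + 3)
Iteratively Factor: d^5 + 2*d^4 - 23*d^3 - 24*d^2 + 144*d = (d + 4)*(d^4 - 2*d^3 - 15*d^2 + 36*d) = d*(d + 4)*(d^3 - 2*d^2 - 15*d + 36) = d*(d - 3)*(d + 4)*(d^2 + d - 12) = d*(d - 3)*(d + 4)^2*(d - 3)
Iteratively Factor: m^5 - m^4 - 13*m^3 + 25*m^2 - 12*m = (m - 1)*(m^4 - 13*m^2 + 12*m) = (m - 1)*(m + 4)*(m^3 - 4*m^2 + 3*m) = m*(m - 1)*(m + 4)*(m^2 - 4*m + 3) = m*(m - 1)^2*(m + 4)*(m - 3)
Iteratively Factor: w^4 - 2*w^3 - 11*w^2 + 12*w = (w)*(w^3 - 2*w^2 - 11*w + 12) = w*(w - 1)*(w^2 - w - 12) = w*(w - 1)*(w + 3)*(w - 4)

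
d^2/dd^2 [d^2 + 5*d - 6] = 2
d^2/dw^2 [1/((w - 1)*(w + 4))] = 2*((w - 1)^2 + (w - 1)*(w + 4) + (w + 4)^2)/((w - 1)^3*(w + 4)^3)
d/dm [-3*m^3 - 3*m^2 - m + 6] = -9*m^2 - 6*m - 1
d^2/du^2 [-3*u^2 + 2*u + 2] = -6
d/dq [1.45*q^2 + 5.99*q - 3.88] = 2.9*q + 5.99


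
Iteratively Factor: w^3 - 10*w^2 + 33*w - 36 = (w - 3)*(w^2 - 7*w + 12) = (w - 3)^2*(w - 4)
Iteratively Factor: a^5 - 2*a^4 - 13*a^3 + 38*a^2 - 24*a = (a)*(a^4 - 2*a^3 - 13*a^2 + 38*a - 24) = a*(a - 1)*(a^3 - a^2 - 14*a + 24) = a*(a - 1)*(a + 4)*(a^2 - 5*a + 6) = a*(a - 2)*(a - 1)*(a + 4)*(a - 3)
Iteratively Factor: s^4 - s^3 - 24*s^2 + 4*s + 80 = (s - 2)*(s^3 + s^2 - 22*s - 40) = (s - 5)*(s - 2)*(s^2 + 6*s + 8) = (s - 5)*(s - 2)*(s + 2)*(s + 4)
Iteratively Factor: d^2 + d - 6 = (d + 3)*(d - 2)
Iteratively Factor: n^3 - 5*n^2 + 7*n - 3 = (n - 1)*(n^2 - 4*n + 3) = (n - 1)^2*(n - 3)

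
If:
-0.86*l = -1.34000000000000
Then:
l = 1.56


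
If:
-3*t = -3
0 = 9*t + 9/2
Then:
No Solution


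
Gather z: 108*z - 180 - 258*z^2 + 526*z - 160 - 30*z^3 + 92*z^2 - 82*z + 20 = -30*z^3 - 166*z^2 + 552*z - 320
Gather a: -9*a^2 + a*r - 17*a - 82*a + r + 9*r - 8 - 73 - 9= -9*a^2 + a*(r - 99) + 10*r - 90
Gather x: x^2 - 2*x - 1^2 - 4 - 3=x^2 - 2*x - 8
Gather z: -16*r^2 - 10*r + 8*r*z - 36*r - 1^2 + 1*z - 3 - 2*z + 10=-16*r^2 - 46*r + z*(8*r - 1) + 6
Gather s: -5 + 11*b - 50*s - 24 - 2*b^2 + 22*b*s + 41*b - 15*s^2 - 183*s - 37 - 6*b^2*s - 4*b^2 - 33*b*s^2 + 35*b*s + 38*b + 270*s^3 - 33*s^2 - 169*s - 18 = -6*b^2 + 90*b + 270*s^3 + s^2*(-33*b - 48) + s*(-6*b^2 + 57*b - 402) - 84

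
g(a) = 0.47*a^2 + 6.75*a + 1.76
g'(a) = 0.94*a + 6.75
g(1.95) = 16.71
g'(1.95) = 8.58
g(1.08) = 9.60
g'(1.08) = 7.77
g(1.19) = 10.46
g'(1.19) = 7.87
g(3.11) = 27.30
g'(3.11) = 9.67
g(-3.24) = -15.18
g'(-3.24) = 3.70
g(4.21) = 38.51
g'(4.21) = 10.71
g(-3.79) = -17.07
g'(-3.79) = 3.19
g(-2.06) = -10.15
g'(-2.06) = 4.81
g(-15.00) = 6.26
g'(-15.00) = -7.35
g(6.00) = 59.18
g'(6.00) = 12.39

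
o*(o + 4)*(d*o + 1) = d*o^3 + 4*d*o^2 + o^2 + 4*o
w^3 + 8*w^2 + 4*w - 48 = (w - 2)*(w + 4)*(w + 6)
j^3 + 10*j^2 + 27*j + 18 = (j + 1)*(j + 3)*(j + 6)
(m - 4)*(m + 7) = m^2 + 3*m - 28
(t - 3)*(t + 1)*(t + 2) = t^3 - 7*t - 6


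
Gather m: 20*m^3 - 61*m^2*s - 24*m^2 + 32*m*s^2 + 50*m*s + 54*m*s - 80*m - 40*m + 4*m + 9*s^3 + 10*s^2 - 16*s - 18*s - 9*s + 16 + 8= 20*m^3 + m^2*(-61*s - 24) + m*(32*s^2 + 104*s - 116) + 9*s^3 + 10*s^2 - 43*s + 24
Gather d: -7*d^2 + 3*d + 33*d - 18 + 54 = -7*d^2 + 36*d + 36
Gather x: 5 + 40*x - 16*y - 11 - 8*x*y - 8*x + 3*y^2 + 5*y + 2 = x*(32 - 8*y) + 3*y^2 - 11*y - 4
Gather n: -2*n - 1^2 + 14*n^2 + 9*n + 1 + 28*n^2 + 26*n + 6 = 42*n^2 + 33*n + 6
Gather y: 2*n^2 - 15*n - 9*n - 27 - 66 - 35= 2*n^2 - 24*n - 128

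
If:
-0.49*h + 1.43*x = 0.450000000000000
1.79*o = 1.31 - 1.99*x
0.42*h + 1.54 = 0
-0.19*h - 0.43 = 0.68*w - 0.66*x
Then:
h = -3.67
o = 1.78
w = -0.52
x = -0.94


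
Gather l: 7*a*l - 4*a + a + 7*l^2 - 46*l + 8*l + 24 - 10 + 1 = -3*a + 7*l^2 + l*(7*a - 38) + 15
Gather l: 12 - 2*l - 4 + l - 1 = 7 - l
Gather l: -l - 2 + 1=-l - 1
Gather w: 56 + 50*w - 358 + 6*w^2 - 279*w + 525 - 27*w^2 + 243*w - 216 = -21*w^2 + 14*w + 7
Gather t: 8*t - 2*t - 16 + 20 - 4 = 6*t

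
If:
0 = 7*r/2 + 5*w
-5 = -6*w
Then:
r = -25/21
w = 5/6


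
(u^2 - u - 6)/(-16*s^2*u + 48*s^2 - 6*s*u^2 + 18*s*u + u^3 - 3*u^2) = (-u - 2)/(16*s^2 + 6*s*u - u^2)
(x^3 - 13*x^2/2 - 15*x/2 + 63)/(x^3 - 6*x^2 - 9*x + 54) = (x - 7/2)/(x - 3)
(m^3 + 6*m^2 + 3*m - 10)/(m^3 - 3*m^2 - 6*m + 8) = (m + 5)/(m - 4)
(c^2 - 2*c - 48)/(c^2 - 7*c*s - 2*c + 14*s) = (c^2 - 2*c - 48)/(c^2 - 7*c*s - 2*c + 14*s)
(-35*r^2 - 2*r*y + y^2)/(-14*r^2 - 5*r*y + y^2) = (5*r + y)/(2*r + y)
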